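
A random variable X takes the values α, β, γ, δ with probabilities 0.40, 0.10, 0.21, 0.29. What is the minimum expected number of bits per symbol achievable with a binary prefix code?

Repeatedly combine the two least-probable nodes; the expected code length is the sum of the merged weights.
merge 1/10 + 21/100 → 31/100
merge 29/100 + 31/100 → 3/5
merge 2/5 + 3/5 → 1
L = 31/100 + 3/5 + 1 = 191/100 = 1.91 bits/symbol.

1.91 bits/symbol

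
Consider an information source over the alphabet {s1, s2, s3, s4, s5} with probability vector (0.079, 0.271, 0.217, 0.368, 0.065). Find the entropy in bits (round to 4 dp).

2.0651 bits

H = −Σ pᵢ log₂ pᵢ.
−0.079·log₂(0.079) = 0.2893
−0.271·log₂(0.271) = 0.5105
−0.217·log₂(0.217) = 0.4783
−0.368·log₂(0.368) = 0.5307
−0.065·log₂(0.065) = 0.2563
Sum ≈ 2.0651 → 2.0651 bits.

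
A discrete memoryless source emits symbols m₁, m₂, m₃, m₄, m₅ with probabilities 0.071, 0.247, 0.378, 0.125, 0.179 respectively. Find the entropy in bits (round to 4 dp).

H = −Σ pᵢ log₂ pᵢ.
−0.071·log₂(0.071) = 0.2709
−0.247·log₂(0.247) = 0.4983
−0.378·log₂(0.378) = 0.5305
−0.125·log₂(0.125) = 0.3750
−0.179·log₂(0.179) = 0.4443
Sum ≈ 2.1191 → 2.1191 bits.

2.1191 bits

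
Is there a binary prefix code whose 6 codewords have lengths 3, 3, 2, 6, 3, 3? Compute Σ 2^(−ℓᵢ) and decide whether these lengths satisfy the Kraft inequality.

0.765625; yes

With common denominator 2^6 = 64: Σ 2^(−ℓᵢ) = 8/64 + 8/64 + 16/64 + 1/64 + 8/64 + 8/64 = 49/64 = 0.765625.
Kraft's inequality requires Σ ≤ 1; here Σ = 0.765625 ≤ 1, so such a prefix code exists.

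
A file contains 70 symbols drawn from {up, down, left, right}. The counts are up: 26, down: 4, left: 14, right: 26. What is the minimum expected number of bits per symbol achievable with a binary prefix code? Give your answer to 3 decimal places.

Probabilities are the counts divided by 70.
Repeatedly combine the two least-probable nodes; the expected code length is the sum of the merged weights.
merge 2/35 + 1/5 → 9/35
merge 9/35 + 13/35 → 22/35
merge 13/35 + 22/35 → 1
L = 9/35 + 22/35 + 1 = 66/35 ≈ 1.886 bits/symbol.

1.886 bits/symbol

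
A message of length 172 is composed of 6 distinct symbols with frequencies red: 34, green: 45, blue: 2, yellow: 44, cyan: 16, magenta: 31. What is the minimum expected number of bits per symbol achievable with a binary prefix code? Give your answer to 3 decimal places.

2.390 bits/symbol

Probabilities are the counts divided by 172.
Repeatedly combine the two least-probable nodes; the expected code length is the sum of the merged weights.
merge 1/86 + 4/43 → 9/86
merge 9/86 + 31/172 → 49/172
merge 17/86 + 11/43 → 39/86
merge 45/172 + 49/172 → 47/86
merge 39/86 + 47/86 → 1
L = 9/86 + 49/172 + 39/86 + 47/86 + 1 = 411/172 ≈ 2.390 bits/symbol.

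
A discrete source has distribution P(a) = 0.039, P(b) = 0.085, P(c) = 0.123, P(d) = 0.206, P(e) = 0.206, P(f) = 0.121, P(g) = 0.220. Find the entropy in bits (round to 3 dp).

2.645 bits

H = −Σ pᵢ log₂ pᵢ.
−0.039·log₂(0.039) = 0.1825
−0.085·log₂(0.085) = 0.3023
−0.123·log₂(0.123) = 0.3719
−0.206·log₂(0.206) = 0.4695
−0.206·log₂(0.206) = 0.4695
−0.121·log₂(0.121) = 0.3687
−0.220·log₂(0.220) = 0.4806
Sum ≈ 2.6450 → 2.645 bits.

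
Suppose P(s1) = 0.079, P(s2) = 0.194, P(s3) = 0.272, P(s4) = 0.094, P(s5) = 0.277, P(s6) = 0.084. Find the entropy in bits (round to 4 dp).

2.3930 bits

H = −Σ pᵢ log₂ pᵢ.
−0.079·log₂(0.079) = 0.2893
−0.194·log₂(0.194) = 0.4590
−0.272·log₂(0.272) = 0.5109
−0.094·log₂(0.094) = 0.3207
−0.277·log₂(0.277) = 0.5130
−0.084·log₂(0.084) = 0.3002
Sum ≈ 2.3930 → 2.3930 bits.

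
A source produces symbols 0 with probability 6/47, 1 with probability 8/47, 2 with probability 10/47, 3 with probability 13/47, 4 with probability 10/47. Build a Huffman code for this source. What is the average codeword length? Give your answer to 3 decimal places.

Repeatedly combine the two least-probable nodes; the expected code length is the sum of the merged weights.
merge 6/47 + 8/47 → 14/47
merge 10/47 + 10/47 → 20/47
merge 13/47 + 14/47 → 27/47
merge 20/47 + 27/47 → 1
L = 14/47 + 20/47 + 27/47 + 1 = 108/47 ≈ 2.298 bits/symbol.

2.298 bits/symbol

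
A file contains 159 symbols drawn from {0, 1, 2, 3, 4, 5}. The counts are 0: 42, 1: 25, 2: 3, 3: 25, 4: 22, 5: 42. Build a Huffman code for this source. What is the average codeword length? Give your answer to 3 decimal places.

2.472 bits/symbol

Probabilities are the counts divided by 159.
Repeatedly combine the two least-probable nodes; the expected code length is the sum of the merged weights.
merge 1/53 + 22/159 → 25/159
merge 25/159 + 25/159 → 50/159
merge 25/159 + 14/53 → 67/159
merge 14/53 + 50/159 → 92/159
merge 67/159 + 92/159 → 1
L = 25/159 + 50/159 + 67/159 + 92/159 + 1 = 131/53 ≈ 2.472 bits/symbol.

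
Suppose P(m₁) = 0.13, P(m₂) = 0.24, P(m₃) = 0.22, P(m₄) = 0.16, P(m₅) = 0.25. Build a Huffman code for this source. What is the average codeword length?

2.29 bits/symbol

Repeatedly combine the two least-probable nodes; the expected code length is the sum of the merged weights.
merge 13/100 + 4/25 → 29/100
merge 11/50 + 6/25 → 23/50
merge 1/4 + 29/100 → 27/50
merge 23/50 + 27/50 → 1
L = 29/100 + 23/50 + 27/50 + 1 = 229/100 = 2.29 bits/symbol.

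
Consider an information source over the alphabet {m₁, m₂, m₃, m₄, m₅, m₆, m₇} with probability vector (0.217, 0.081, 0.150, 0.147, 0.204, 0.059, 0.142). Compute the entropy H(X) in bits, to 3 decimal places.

2.698 bits

H = −Σ pᵢ log₂ pᵢ.
−0.217·log₂(0.217) = 0.4783
−0.081·log₂(0.081) = 0.2937
−0.150·log₂(0.150) = 0.4105
−0.147·log₂(0.147) = 0.4066
−0.204·log₂(0.204) = 0.4678
−0.059·log₂(0.059) = 0.2409
−0.142·log₂(0.142) = 0.3999
Sum ≈ 2.6978 → 2.698 bits.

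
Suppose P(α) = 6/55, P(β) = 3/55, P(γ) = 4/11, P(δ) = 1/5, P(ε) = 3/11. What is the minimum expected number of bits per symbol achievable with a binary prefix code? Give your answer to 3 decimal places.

2.164 bits/symbol

Repeatedly combine the two least-probable nodes; the expected code length is the sum of the merged weights.
merge 3/55 + 6/55 → 9/55
merge 9/55 + 1/5 → 4/11
merge 3/11 + 4/11 → 7/11
merge 4/11 + 7/11 → 1
L = 9/55 + 4/11 + 7/11 + 1 = 119/55 ≈ 2.164 bits/symbol.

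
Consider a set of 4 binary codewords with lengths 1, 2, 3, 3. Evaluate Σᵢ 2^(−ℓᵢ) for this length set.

1

With common denominator 2^3 = 8: Σ 2^(−ℓᵢ) = 4/8 + 2/8 + 1/8 + 1/8 = 8/8 = 1.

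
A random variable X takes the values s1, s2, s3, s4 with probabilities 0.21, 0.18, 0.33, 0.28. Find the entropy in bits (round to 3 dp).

H = −Σ pᵢ log₂ pᵢ.
−0.21·log₂(0.21) = 0.4728
−0.18·log₂(0.18) = 0.4453
−0.33·log₂(0.33) = 0.5278
−0.28·log₂(0.28) = 0.5142
Sum ≈ 1.9602 → 1.960 bits.

1.960 bits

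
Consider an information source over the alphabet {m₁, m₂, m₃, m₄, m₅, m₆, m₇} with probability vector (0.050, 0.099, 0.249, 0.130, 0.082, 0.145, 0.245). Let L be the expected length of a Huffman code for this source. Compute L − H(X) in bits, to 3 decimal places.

Entropy H = −Σ p log₂ p ≈ 2.6255 bits.
Huffman merges: 1/20+41/500→33/250; 99/1000+13/100→229/1000; 33/250+29/200→277/1000; 229/1000+49/200→237/500; 249/1000+277/1000→263/500; 237/500+263/500→1. L = 1319/500 ≈ 2.6380.
L − H = 2.6380 − 2.6255 = 0.013 bits.

0.013 bits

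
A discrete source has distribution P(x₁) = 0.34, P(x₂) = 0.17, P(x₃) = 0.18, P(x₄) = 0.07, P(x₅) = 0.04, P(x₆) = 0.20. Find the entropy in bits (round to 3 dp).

2.328 bits

H = −Σ pᵢ log₂ pᵢ.
−0.34·log₂(0.34) = 0.5292
−0.17·log₂(0.17) = 0.4346
−0.18·log₂(0.18) = 0.4453
−0.07·log₂(0.07) = 0.2686
−0.04·log₂(0.04) = 0.1858
−0.20·log₂(0.20) = 0.4644
Sum ≈ 2.3278 → 2.328 bits.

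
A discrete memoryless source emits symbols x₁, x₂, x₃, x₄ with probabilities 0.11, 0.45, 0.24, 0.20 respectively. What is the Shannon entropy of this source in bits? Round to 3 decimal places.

1.827 bits

H = −Σ pᵢ log₂ pᵢ.
−0.11·log₂(0.11) = 0.3503
−0.45·log₂(0.45) = 0.5184
−0.24·log₂(0.24) = 0.4941
−0.20·log₂(0.20) = 0.4644
Sum ≈ 1.8272 → 1.827 bits.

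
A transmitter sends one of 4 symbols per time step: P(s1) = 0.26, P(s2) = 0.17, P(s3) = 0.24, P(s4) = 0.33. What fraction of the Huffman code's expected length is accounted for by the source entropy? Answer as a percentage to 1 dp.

Entropy H = −Σ p log₂ p ≈ 1.9618 bits.
Huffman merges: 17/100+6/25→41/100; 13/50+33/100→59/100; 41/100+59/100→1. L = 2 ≈ 2.0000.
Efficiency = H/L = 1.9618/2.0000 = 98.1%.

98.1%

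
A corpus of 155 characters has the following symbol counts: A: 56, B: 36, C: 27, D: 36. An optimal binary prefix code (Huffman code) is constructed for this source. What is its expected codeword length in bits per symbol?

2 bits/symbol

Probabilities are the counts divided by 155.
Repeatedly combine the two least-probable nodes; the expected code length is the sum of the merged weights.
merge 27/155 + 36/155 → 63/155
merge 36/155 + 56/155 → 92/155
merge 63/155 + 92/155 → 1
L = 63/155 + 92/155 + 1 = 2 bits/symbol.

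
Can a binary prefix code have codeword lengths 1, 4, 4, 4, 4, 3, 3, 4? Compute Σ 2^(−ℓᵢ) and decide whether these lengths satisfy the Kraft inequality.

1.0625; no

With common denominator 2^4 = 16: Σ 2^(−ℓᵢ) = 8/16 + 1/16 + 1/16 + 1/16 + 1/16 + 2/16 + 2/16 + 1/16 = 17/16 = 1.0625.
Kraft's inequality requires Σ ≤ 1; here Σ = 1.0625 > 1, so no such prefix code exists.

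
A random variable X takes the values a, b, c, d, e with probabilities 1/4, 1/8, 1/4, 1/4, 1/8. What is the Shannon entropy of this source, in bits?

Each probability is a power of 1/2, so log₂(1/p) is an integer.
H = Σ p·log₂(1/p) = 1/4·2 + 1/8·3 + 1/4·2 + 1/4·2 + 1/8·3 = 2.25 bits.

2.25 bits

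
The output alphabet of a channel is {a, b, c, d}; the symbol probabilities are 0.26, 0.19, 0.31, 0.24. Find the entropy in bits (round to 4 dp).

H = −Σ pᵢ log₂ pᵢ.
−0.26·log₂(0.26) = 0.5053
−0.19·log₂(0.19) = 0.4552
−0.31·log₂(0.31) = 0.5238
−0.24·log₂(0.24) = 0.4941
Sum ≈ 1.9784 → 1.9784 bits.

1.9784 bits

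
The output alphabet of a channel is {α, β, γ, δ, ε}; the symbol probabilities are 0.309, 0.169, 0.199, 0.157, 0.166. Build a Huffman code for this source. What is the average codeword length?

Repeatedly combine the two least-probable nodes; the expected code length is the sum of the merged weights.
merge 157/1000 + 83/500 → 323/1000
merge 169/1000 + 199/1000 → 46/125
merge 309/1000 + 323/1000 → 79/125
merge 46/125 + 79/125 → 1
L = 323/1000 + 46/125 + 79/125 + 1 = 2323/1000 = 2.323 bits/symbol.

2.323 bits/symbol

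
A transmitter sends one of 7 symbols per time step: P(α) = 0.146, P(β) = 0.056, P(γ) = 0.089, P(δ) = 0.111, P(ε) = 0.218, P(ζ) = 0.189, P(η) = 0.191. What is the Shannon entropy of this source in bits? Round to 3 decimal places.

2.690 bits

H = −Σ pᵢ log₂ pᵢ.
−0.146·log₂(0.146) = 0.4053
−0.056·log₂(0.056) = 0.2329
−0.089·log₂(0.089) = 0.3106
−0.111·log₂(0.111) = 0.3520
−0.218·log₂(0.218) = 0.4791
−0.189·log₂(0.189) = 0.4543
−0.191·log₂(0.191) = 0.4562
Sum ≈ 2.6903 → 2.690 bits.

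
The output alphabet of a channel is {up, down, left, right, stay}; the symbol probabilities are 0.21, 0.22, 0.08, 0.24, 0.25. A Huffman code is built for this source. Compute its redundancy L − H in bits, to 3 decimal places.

Entropy H = −Σ p log₂ p ≈ 2.2390 bits.
Huffman merges: 2/25+21/100→29/100; 11/50+6/25→23/50; 1/4+29/100→27/50; 23/50+27/50→1. L = 229/100 ≈ 2.2900.
L − H = 2.2900 − 2.2390 = 0.051 bits.

0.051 bits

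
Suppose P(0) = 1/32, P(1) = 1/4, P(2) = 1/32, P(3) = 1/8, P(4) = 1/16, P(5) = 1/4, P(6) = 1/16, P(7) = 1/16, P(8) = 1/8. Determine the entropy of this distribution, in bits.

Each probability is a power of 1/2, so log₂(1/p) is an integer.
H = Σ p·log₂(1/p) = 1/32·5 + 1/4·2 + 1/32·5 + 1/8·3 + 1/16·4 + 1/4·2 + 1/16·4 + 1/16·4 + 1/8·3 = 2.8125 bits.

2.8125 bits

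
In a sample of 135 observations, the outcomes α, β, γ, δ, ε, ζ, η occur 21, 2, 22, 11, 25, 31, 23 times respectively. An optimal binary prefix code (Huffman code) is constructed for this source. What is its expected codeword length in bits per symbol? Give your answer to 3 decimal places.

2.681 bits/symbol

Probabilities are the counts divided by 135.
Repeatedly combine the two least-probable nodes; the expected code length is the sum of the merged weights.
merge 2/135 + 11/135 → 13/135
merge 13/135 + 7/45 → 34/135
merge 22/135 + 23/135 → 1/3
merge 5/27 + 31/135 → 56/135
merge 34/135 + 1/3 → 79/135
merge 56/135 + 79/135 → 1
L = 13/135 + 34/135 + 1/3 + 56/135 + 79/135 + 1 = 362/135 ≈ 2.681 bits/symbol.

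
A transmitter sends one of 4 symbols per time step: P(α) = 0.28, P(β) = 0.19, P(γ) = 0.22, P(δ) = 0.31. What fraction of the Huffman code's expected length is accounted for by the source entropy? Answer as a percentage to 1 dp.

98.7%

Entropy H = −Σ p log₂ p ≈ 1.9738 bits.
Huffman merges: 19/100+11/50→41/100; 7/25+31/100→59/100; 41/100+59/100→1. L = 2 ≈ 2.0000.
Efficiency = H/L = 1.9738/2.0000 = 98.7%.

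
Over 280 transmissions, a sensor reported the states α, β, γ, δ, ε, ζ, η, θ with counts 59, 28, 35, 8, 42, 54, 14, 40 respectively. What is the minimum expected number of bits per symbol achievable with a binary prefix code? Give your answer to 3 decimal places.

Probabilities are the counts divided by 280.
Repeatedly combine the two least-probable nodes; the expected code length is the sum of the merged weights.
merge 1/35 + 1/20 → 11/140
merge 11/140 + 1/10 → 5/28
merge 1/8 + 1/7 → 15/56
merge 3/20 + 5/28 → 23/70
merge 27/140 + 59/280 → 113/280
merge 15/56 + 23/70 → 167/280
merge 113/280 + 167/280 → 1
L = 11/140 + 5/28 + 15/56 + 23/70 + 113/280 + 167/280 + 1 = 799/280 ≈ 2.854 bits/symbol.

2.854 bits/symbol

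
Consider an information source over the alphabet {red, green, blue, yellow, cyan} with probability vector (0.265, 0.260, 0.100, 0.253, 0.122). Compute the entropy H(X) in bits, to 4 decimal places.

2.2171 bits

H = −Σ pᵢ log₂ pᵢ.
−0.265·log₂(0.265) = 0.5077
−0.260·log₂(0.260) = 0.5053
−0.100·log₂(0.100) = 0.3322
−0.253·log₂(0.253) = 0.5016
−0.122·log₂(0.122) = 0.3703
Sum ≈ 2.2171 → 2.2171 bits.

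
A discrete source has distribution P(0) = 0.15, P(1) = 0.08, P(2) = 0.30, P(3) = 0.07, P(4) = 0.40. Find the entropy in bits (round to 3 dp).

2.020 bits

H = −Σ pᵢ log₂ pᵢ.
−0.15·log₂(0.15) = 0.4105
−0.08·log₂(0.08) = 0.2915
−0.30·log₂(0.30) = 0.5211
−0.07·log₂(0.07) = 0.2686
−0.40·log₂(0.40) = 0.5288
Sum ≈ 2.0205 → 2.020 bits.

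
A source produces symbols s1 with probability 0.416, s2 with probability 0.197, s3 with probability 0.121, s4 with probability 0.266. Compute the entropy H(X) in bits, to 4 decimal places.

H = −Σ pᵢ log₂ pᵢ.
−0.416·log₂(0.416) = 0.5264
−0.197·log₂(0.197) = 0.4617
−0.121·log₂(0.121) = 0.3687
−0.266·log₂(0.266) = 0.5082
Sum ≈ 1.8650 → 1.8650 bits.

1.8650 bits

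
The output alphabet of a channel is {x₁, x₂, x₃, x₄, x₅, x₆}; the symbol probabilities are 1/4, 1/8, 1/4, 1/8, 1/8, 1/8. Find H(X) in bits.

2.5 bits

Each probability is a power of 1/2, so log₂(1/p) is an integer.
H = Σ p·log₂(1/p) = 1/4·2 + 1/8·3 + 1/4·2 + 1/8·3 + 1/8·3 + 1/8·3 = 2.5 bits.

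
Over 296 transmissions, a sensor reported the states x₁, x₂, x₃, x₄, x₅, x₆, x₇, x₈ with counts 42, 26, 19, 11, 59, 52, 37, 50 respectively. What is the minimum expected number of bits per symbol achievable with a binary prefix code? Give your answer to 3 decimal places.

2.902 bits/symbol

Probabilities are the counts divided by 296.
Repeatedly combine the two least-probable nodes; the expected code length is the sum of the merged weights.
merge 11/296 + 19/296 → 15/148
merge 13/148 + 15/148 → 7/37
merge 1/8 + 21/148 → 79/296
merge 25/148 + 13/74 → 51/148
merge 7/37 + 59/296 → 115/296
merge 79/296 + 51/148 → 181/296
merge 115/296 + 181/296 → 1
L = 15/148 + 7/37 + 79/296 + 51/148 + 115/296 + 181/296 + 1 = 859/296 ≈ 2.902 bits/symbol.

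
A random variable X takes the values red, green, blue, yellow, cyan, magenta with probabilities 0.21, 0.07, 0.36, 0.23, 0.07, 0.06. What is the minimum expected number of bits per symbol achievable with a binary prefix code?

2.33 bits/symbol

Repeatedly combine the two least-probable nodes; the expected code length is the sum of the merged weights.
merge 3/50 + 7/100 → 13/100
merge 7/100 + 13/100 → 1/5
merge 1/5 + 21/100 → 41/100
merge 23/100 + 9/25 → 59/100
merge 41/100 + 59/100 → 1
L = 13/100 + 1/5 + 41/100 + 59/100 + 1 = 233/100 = 2.33 bits/symbol.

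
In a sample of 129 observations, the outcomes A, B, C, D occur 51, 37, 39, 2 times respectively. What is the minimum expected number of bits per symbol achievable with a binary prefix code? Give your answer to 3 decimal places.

Probabilities are the counts divided by 129.
Repeatedly combine the two least-probable nodes; the expected code length is the sum of the merged weights.
merge 2/129 + 37/129 → 13/43
merge 13/43 + 13/43 → 26/43
merge 17/43 + 26/43 → 1
L = 13/43 + 26/43 + 1 = 82/43 ≈ 1.907 bits/symbol.

1.907 bits/symbol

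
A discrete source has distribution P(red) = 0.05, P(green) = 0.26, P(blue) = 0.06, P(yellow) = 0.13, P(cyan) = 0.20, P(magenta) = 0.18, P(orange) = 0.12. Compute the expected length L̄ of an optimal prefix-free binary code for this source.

Repeatedly combine the two least-probable nodes; the expected code length is the sum of the merged weights.
merge 1/20 + 3/50 → 11/100
merge 11/100 + 3/25 → 23/100
merge 13/100 + 9/50 → 31/100
merge 1/5 + 23/100 → 43/100
merge 13/50 + 31/100 → 57/100
merge 43/100 + 57/100 → 1
L = 11/100 + 23/100 + 31/100 + 43/100 + 57/100 + 1 = 53/20 = 2.65 bits/symbol.

2.65 bits/symbol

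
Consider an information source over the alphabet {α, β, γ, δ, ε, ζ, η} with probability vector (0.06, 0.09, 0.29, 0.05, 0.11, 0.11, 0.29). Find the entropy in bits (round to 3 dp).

H = −Σ pᵢ log₂ pᵢ.
−0.06·log₂(0.06) = 0.2435
−0.09·log₂(0.09) = 0.3127
−0.29·log₂(0.29) = 0.5179
−0.05·log₂(0.05) = 0.2161
−0.11·log₂(0.11) = 0.3503
−0.11·log₂(0.11) = 0.3503
−0.29·log₂(0.29) = 0.5179
Sum ≈ 2.5087 → 2.509 bits.

2.509 bits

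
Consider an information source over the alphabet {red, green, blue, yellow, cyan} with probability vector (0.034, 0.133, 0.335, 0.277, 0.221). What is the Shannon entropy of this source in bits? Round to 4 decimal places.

H = −Σ pᵢ log₂ pᵢ.
−0.034·log₂(0.034) = 0.1659
−0.133·log₂(0.133) = 0.3871
−0.335·log₂(0.335) = 0.5286
−0.277·log₂(0.277) = 0.5130
−0.221·log₂(0.221) = 0.4813
Sum ≈ 2.0758 → 2.0758 bits.

2.0758 bits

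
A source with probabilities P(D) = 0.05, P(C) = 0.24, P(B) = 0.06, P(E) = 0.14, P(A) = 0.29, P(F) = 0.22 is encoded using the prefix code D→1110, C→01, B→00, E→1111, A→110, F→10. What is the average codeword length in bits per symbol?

L̄ = Σ pᵢ·ℓᵢ = 0.05·4 + 0.24·2 + 0.06·2 + 0.14·4 + 0.29·3 + 0.22·2 = 2.67 bits/symbol.

2.67 bits/symbol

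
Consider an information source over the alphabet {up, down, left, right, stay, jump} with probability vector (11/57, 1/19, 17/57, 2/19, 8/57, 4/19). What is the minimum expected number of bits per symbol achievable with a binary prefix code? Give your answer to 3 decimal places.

Repeatedly combine the two least-probable nodes; the expected code length is the sum of the merged weights.
merge 1/19 + 2/19 → 3/19
merge 8/57 + 3/19 → 17/57
merge 11/57 + 4/19 → 23/57
merge 17/57 + 17/57 → 34/57
merge 23/57 + 34/57 → 1
L = 3/19 + 17/57 + 23/57 + 34/57 + 1 = 140/57 ≈ 2.456 bits/symbol.

2.456 bits/symbol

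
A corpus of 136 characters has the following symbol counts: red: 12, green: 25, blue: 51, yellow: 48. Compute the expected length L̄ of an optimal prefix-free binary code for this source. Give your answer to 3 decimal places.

Probabilities are the counts divided by 136.
Repeatedly combine the two least-probable nodes; the expected code length is the sum of the merged weights.
merge 3/34 + 25/136 → 37/136
merge 37/136 + 6/17 → 5/8
merge 3/8 + 5/8 → 1
L = 37/136 + 5/8 + 1 = 129/68 ≈ 1.897 bits/symbol.

1.897 bits/symbol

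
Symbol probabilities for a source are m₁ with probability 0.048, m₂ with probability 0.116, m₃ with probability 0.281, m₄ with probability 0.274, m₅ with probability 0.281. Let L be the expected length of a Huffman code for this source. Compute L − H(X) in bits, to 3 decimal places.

0.052 bits

Entropy H = −Σ p log₂ p ≈ 2.1118 bits.
Huffman merges: 6/125+29/250→41/250; 41/250+137/500→219/500; 281/1000+281/1000→281/500; 219/500+281/500→1. L = 541/250 ≈ 2.1640.
L − H = 2.1640 − 2.1118 = 0.052 bits.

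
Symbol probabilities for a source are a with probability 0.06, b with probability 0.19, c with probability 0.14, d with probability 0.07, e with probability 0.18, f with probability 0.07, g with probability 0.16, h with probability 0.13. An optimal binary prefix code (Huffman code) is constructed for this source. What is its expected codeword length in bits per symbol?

Repeatedly combine the two least-probable nodes; the expected code length is the sum of the merged weights.
merge 3/50 + 7/100 → 13/100
merge 7/100 + 13/100 → 1/5
merge 13/100 + 7/50 → 27/100
merge 4/25 + 9/50 → 17/50
merge 19/100 + 1/5 → 39/100
merge 27/100 + 17/50 → 61/100
merge 39/100 + 61/100 → 1
L = 13/100 + 1/5 + 27/100 + 17/50 + 39/100 + 61/100 + 1 = 147/50 = 2.94 bits/symbol.

2.94 bits/symbol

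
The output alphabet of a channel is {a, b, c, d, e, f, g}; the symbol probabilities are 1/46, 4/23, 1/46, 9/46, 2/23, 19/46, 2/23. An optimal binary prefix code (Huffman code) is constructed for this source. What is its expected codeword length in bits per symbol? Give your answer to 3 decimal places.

Repeatedly combine the two least-probable nodes; the expected code length is the sum of the merged weights.
merge 1/46 + 1/46 → 1/23
merge 1/23 + 2/23 → 3/23
merge 2/23 + 3/23 → 5/23
merge 4/23 + 9/46 → 17/46
merge 5/23 + 17/46 → 27/46
merge 19/46 + 27/46 → 1
L = 1/23 + 3/23 + 5/23 + 17/46 + 27/46 + 1 = 54/23 ≈ 2.348 bits/symbol.

2.348 bits/symbol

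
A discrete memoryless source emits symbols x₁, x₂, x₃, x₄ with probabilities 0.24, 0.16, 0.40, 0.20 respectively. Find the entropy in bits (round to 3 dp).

H = −Σ pᵢ log₂ pᵢ.
−0.24·log₂(0.24) = 0.4941
−0.16·log₂(0.16) = 0.4230
−0.40·log₂(0.40) = 0.5288
−0.20·log₂(0.20) = 0.4644
Sum ≈ 1.9103 → 1.910 bits.

1.910 bits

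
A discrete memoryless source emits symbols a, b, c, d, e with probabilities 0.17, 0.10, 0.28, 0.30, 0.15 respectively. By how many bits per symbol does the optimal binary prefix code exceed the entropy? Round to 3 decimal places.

0.037 bits

Entropy H = −Σ p log₂ p ≈ 2.2126 bits.
Huffman merges: 1/10+3/20→1/4; 17/100+1/4→21/50; 7/25+3/10→29/50; 21/50+29/50→1. L = 9/4 ≈ 2.2500.
L − H = 2.2500 − 2.2126 = 0.037 bits.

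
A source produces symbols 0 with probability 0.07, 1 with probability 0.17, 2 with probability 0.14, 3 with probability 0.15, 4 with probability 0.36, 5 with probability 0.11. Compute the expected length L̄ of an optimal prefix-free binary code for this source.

2.46 bits/symbol

Repeatedly combine the two least-probable nodes; the expected code length is the sum of the merged weights.
merge 7/100 + 11/100 → 9/50
merge 7/50 + 3/20 → 29/100
merge 17/100 + 9/50 → 7/20
merge 29/100 + 7/20 → 16/25
merge 9/25 + 16/25 → 1
L = 9/50 + 29/100 + 7/20 + 16/25 + 1 = 123/50 = 2.46 bits/symbol.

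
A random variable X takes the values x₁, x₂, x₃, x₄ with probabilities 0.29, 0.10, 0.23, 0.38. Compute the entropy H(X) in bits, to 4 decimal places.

1.8682 bits

H = −Σ pᵢ log₂ pᵢ.
−0.29·log₂(0.29) = 0.5179
−0.10·log₂(0.10) = 0.3322
−0.23·log₂(0.23) = 0.4877
−0.38·log₂(0.38) = 0.5305
Sum ≈ 1.8682 → 1.8682 bits.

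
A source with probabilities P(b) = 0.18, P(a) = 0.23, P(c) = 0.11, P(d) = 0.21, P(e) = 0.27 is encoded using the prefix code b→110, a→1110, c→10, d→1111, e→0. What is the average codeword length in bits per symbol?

L̄ = Σ pᵢ·ℓᵢ = 0.18·3 + 0.23·4 + 0.11·2 + 0.21·4 + 0.27·1 = 2.79 bits/symbol.

2.79 bits/symbol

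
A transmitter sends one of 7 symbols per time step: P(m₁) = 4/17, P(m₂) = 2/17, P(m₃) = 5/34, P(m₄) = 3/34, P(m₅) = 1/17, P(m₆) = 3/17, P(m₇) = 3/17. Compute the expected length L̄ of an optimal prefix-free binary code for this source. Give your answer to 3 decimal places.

Repeatedly combine the two least-probable nodes; the expected code length is the sum of the merged weights.
merge 1/17 + 3/34 → 5/34
merge 2/17 + 5/34 → 9/34
merge 5/34 + 3/17 → 11/34
merge 3/17 + 4/17 → 7/17
merge 9/34 + 11/34 → 10/17
merge 7/17 + 10/17 → 1
L = 5/34 + 9/34 + 11/34 + 7/17 + 10/17 + 1 = 93/34 ≈ 2.735 bits/symbol.

2.735 bits/symbol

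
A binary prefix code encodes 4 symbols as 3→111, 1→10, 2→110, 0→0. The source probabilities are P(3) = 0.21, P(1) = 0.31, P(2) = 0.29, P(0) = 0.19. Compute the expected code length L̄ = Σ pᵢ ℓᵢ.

L̄ = Σ pᵢ·ℓᵢ = 0.21·3 + 0.31·2 + 0.29·3 + 0.19·1 = 2.31 bits/symbol.

2.31 bits/symbol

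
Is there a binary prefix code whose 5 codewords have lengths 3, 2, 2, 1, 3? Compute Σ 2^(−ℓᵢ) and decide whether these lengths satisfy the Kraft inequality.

With common denominator 2^3 = 8: Σ 2^(−ℓᵢ) = 1/8 + 2/8 + 2/8 + 4/8 + 1/8 = 10/8 = 1.25.
Kraft's inequality requires Σ ≤ 1; here Σ = 1.25 > 1, so no such prefix code exists.

1.25; no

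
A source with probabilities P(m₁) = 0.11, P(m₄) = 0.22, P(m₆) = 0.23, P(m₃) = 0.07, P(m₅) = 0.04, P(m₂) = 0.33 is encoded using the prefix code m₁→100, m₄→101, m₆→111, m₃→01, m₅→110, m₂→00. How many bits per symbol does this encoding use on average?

L̄ = Σ pᵢ·ℓᵢ = 0.11·3 + 0.22·3 + 0.23·3 + 0.07·2 + 0.04·3 + 0.33·2 = 2.6 bits/symbol.

2.6 bits/symbol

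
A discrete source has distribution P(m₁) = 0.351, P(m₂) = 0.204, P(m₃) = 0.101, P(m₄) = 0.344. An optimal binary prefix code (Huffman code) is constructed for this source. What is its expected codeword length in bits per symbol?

1.954 bits/symbol

Repeatedly combine the two least-probable nodes; the expected code length is the sum of the merged weights.
merge 101/1000 + 51/250 → 61/200
merge 61/200 + 43/125 → 649/1000
merge 351/1000 + 649/1000 → 1
L = 61/200 + 649/1000 + 1 = 977/500 = 1.954 bits/symbol.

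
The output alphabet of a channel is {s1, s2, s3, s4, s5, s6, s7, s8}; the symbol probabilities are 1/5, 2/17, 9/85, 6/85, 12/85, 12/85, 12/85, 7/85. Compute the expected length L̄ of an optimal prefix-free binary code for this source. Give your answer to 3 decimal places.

2.953 bits/symbol

Repeatedly combine the two least-probable nodes; the expected code length is the sum of the merged weights.
merge 6/85 + 7/85 → 13/85
merge 9/85 + 2/17 → 19/85
merge 12/85 + 12/85 → 24/85
merge 12/85 + 13/85 → 5/17
merge 1/5 + 19/85 → 36/85
merge 24/85 + 5/17 → 49/85
merge 36/85 + 49/85 → 1
L = 13/85 + 19/85 + 24/85 + 5/17 + 36/85 + 49/85 + 1 = 251/85 ≈ 2.953 bits/symbol.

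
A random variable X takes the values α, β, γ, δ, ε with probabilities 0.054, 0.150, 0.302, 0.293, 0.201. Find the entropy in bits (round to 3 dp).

H = −Σ pᵢ log₂ pᵢ.
−0.054·log₂(0.054) = 0.2274
−0.150·log₂(0.150) = 0.4105
−0.302·log₂(0.302) = 0.5217
−0.293·log₂(0.293) = 0.5189
−0.201·log₂(0.201) = 0.4653
Sum ≈ 2.1438 → 2.144 bits.

2.144 bits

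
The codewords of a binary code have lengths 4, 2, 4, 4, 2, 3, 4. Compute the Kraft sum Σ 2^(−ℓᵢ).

With common denominator 2^4 = 16: Σ 2^(−ℓᵢ) = 1/16 + 4/16 + 1/16 + 1/16 + 4/16 + 2/16 + 1/16 = 14/16 = 0.875.

0.875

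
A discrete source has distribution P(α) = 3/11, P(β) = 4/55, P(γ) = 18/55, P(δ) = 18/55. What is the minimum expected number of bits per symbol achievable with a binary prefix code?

2 bits/symbol

Repeatedly combine the two least-probable nodes; the expected code length is the sum of the merged weights.
merge 4/55 + 3/11 → 19/55
merge 18/55 + 18/55 → 36/55
merge 19/55 + 36/55 → 1
L = 19/55 + 36/55 + 1 = 2 bits/symbol.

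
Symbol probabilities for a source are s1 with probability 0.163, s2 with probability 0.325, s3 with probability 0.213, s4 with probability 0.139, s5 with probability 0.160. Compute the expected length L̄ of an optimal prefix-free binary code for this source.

2.299 bits/symbol

Repeatedly combine the two least-probable nodes; the expected code length is the sum of the merged weights.
merge 139/1000 + 4/25 → 299/1000
merge 163/1000 + 213/1000 → 47/125
merge 299/1000 + 13/40 → 78/125
merge 47/125 + 78/125 → 1
L = 299/1000 + 47/125 + 78/125 + 1 = 2299/1000 = 2.299 bits/symbol.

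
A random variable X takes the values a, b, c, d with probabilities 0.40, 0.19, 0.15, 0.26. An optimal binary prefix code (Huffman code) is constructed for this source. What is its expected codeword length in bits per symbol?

Repeatedly combine the two least-probable nodes; the expected code length is the sum of the merged weights.
merge 3/20 + 19/100 → 17/50
merge 13/50 + 17/50 → 3/5
merge 2/5 + 3/5 → 1
L = 17/50 + 3/5 + 1 = 97/50 = 1.94 bits/symbol.

1.94 bits/symbol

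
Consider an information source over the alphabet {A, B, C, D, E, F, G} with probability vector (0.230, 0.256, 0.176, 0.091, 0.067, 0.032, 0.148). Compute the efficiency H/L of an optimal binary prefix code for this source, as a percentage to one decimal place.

Entropy H = −Σ p log₂ p ≈ 2.5748 bits.
Huffman merges: 4/125+67/1000→99/1000; 91/1000+99/1000→19/100; 37/250+22/125→81/250; 19/100+23/100→21/50; 32/125+81/250→29/50; 21/50+29/50→1. L = 2613/1000 ≈ 2.6130.
Efficiency = H/L = 2.5748/2.6130 = 98.5%.

98.5%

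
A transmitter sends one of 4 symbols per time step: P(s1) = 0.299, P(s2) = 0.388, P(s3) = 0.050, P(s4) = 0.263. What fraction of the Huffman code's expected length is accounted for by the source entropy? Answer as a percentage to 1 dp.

92.1%

Entropy H = −Σ p log₂ p ≈ 1.7736 bits.
Huffman merges: 1/20+263/1000→313/1000; 299/1000+313/1000→153/250; 97/250+153/250→1. L = 77/40 ≈ 1.9250.
Efficiency = H/L = 1.7736/1.9250 = 92.1%.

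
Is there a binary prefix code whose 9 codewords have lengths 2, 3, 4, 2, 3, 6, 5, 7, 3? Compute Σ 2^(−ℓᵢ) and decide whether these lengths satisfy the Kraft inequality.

0.9921875; yes

With common denominator 2^7 = 128: Σ 2^(−ℓᵢ) = 32/128 + 16/128 + 8/128 + 32/128 + 16/128 + 2/128 + 4/128 + 1/128 + 16/128 = 127/128 = 0.9921875.
Kraft's inequality requires Σ ≤ 1; here Σ = 0.9921875 ≤ 1, so such a prefix code exists.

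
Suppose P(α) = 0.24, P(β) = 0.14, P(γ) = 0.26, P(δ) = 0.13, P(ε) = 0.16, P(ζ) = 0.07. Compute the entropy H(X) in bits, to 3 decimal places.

2.471 bits

H = −Σ pᵢ log₂ pᵢ.
−0.24·log₂(0.24) = 0.4941
−0.14·log₂(0.14) = 0.3971
−0.26·log₂(0.26) = 0.5053
−0.13·log₂(0.13) = 0.3826
−0.16·log₂(0.16) = 0.4230
−0.07·log₂(0.07) = 0.2686
Sum ≈ 2.4707 → 2.471 bits.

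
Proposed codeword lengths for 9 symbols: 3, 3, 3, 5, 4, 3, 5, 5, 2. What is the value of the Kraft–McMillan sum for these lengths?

With common denominator 2^5 = 32: Σ 2^(−ℓᵢ) = 4/32 + 4/32 + 4/32 + 1/32 + 2/32 + 4/32 + 1/32 + 1/32 + 8/32 = 29/32 = 0.90625.

0.90625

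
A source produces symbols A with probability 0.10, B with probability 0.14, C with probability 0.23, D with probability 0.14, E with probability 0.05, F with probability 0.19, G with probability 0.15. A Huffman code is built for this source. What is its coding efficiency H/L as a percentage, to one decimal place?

98.8%

Entropy H = −Σ p log₂ p ≈ 2.6959 bits.
Huffman merges: 1/20+1/10→3/20; 7/50+7/50→7/25; 3/20+3/20→3/10; 19/100+23/100→21/50; 7/25+3/10→29/50; 21/50+29/50→1. L = 273/100 ≈ 2.7300.
Efficiency = H/L = 2.6959/2.7300 = 98.8%.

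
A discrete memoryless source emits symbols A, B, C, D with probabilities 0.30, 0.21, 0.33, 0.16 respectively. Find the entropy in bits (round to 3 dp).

1.945 bits

H = −Σ pᵢ log₂ pᵢ.
−0.30·log₂(0.30) = 0.5211
−0.21·log₂(0.21) = 0.4728
−0.33·log₂(0.33) = 0.5278
−0.16·log₂(0.16) = 0.4230
Sum ≈ 1.9448 → 1.945 bits.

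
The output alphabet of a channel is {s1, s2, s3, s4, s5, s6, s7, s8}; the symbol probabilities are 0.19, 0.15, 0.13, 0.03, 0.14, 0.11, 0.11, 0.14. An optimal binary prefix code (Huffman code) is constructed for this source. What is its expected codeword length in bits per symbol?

Repeatedly combine the two least-probable nodes; the expected code length is the sum of the merged weights.
merge 3/100 + 11/100 → 7/50
merge 11/100 + 13/100 → 6/25
merge 7/50 + 7/50 → 7/25
merge 7/50 + 3/20 → 29/100
merge 19/100 + 6/25 → 43/100
merge 7/25 + 29/100 → 57/100
merge 43/100 + 57/100 → 1
L = 7/50 + 6/25 + 7/25 + 29/100 + 43/100 + 57/100 + 1 = 59/20 = 2.95 bits/symbol.

2.95 bits/symbol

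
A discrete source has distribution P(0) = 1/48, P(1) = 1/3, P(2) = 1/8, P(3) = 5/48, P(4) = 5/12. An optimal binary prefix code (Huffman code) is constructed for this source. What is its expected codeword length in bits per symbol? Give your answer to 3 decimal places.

Repeatedly combine the two least-probable nodes; the expected code length is the sum of the merged weights.
merge 1/48 + 5/48 → 1/8
merge 1/8 + 1/8 → 1/4
merge 1/4 + 1/3 → 7/12
merge 5/12 + 7/12 → 1
L = 1/8 + 1/4 + 7/12 + 1 = 47/24 ≈ 1.958 bits/symbol.

1.958 bits/symbol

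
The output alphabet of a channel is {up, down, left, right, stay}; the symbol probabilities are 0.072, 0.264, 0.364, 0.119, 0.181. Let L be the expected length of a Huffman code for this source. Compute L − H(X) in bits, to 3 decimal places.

0.068 bits

Entropy H = −Σ p log₂ p ≈ 2.1230 bits.
Huffman merges: 9/125+119/1000→191/1000; 181/1000+191/1000→93/250; 33/125+91/250→157/250; 93/250+157/250→1. L = 2191/1000 ≈ 2.1910.
L − H = 2.1910 − 2.1230 = 0.068 bits.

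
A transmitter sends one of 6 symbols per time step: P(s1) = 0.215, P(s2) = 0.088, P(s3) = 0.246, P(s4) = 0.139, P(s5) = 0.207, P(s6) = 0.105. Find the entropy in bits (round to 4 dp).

2.4906 bits

H = −Σ pᵢ log₂ pᵢ.
−0.215·log₂(0.215) = 0.4768
−0.088·log₂(0.088) = 0.3086
−0.246·log₂(0.246) = 0.4977
−0.139·log₂(0.139) = 0.3957
−0.207·log₂(0.207) = 0.4704
−0.105·log₂(0.105) = 0.3414
Sum ≈ 2.4906 → 2.4906 bits.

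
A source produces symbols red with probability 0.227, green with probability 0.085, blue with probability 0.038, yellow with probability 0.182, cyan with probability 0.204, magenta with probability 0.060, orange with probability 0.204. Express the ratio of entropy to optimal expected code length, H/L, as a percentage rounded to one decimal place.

98.0%

Entropy H = −Σ p log₂ p ≈ 2.5938 bits.
Huffman merges: 19/500+3/50→49/500; 17/200+49/500→183/1000; 91/500+183/1000→73/200; 51/250+51/250→51/125; 227/1000+73/200→74/125; 51/125+74/125→1. L = 1323/500 ≈ 2.6460.
Efficiency = H/L = 2.5938/2.6460 = 98.0%.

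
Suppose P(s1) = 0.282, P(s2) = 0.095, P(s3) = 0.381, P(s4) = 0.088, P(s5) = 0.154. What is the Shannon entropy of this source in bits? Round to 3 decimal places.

2.092 bits

H = −Σ pᵢ log₂ pᵢ.
−0.282·log₂(0.282) = 0.5150
−0.095·log₂(0.095) = 0.3226
−0.381·log₂(0.381) = 0.5304
−0.088·log₂(0.088) = 0.3086
−0.154·log₂(0.154) = 0.4156
Sum ≈ 2.0922 → 2.092 bits.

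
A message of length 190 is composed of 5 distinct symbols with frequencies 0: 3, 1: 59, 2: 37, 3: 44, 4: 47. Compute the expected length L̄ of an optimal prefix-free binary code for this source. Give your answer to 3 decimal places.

2.211 bits/symbol

Probabilities are the counts divided by 190.
Repeatedly combine the two least-probable nodes; the expected code length is the sum of the merged weights.
merge 3/190 + 37/190 → 4/19
merge 4/19 + 22/95 → 42/95
merge 47/190 + 59/190 → 53/95
merge 42/95 + 53/95 → 1
L = 4/19 + 42/95 + 53/95 + 1 = 42/19 ≈ 2.211 bits/symbol.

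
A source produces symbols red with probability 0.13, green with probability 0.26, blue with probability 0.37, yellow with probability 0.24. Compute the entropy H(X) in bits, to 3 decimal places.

1.913 bits

H = −Σ pᵢ log₂ pᵢ.
−0.13·log₂(0.13) = 0.3826
−0.26·log₂(0.26) = 0.5053
−0.37·log₂(0.37) = 0.5307
−0.24·log₂(0.24) = 0.4941
Sum ≈ 1.9128 → 1.913 bits.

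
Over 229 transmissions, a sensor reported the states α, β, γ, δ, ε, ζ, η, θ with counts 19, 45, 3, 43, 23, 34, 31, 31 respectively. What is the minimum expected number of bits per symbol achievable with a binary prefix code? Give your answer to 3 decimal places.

Probabilities are the counts divided by 229.
Repeatedly combine the two least-probable nodes; the expected code length is the sum of the merged weights.
merge 3/229 + 19/229 → 22/229
merge 22/229 + 23/229 → 45/229
merge 31/229 + 31/229 → 62/229
merge 34/229 + 43/229 → 77/229
merge 45/229 + 45/229 → 90/229
merge 62/229 + 77/229 → 139/229
merge 90/229 + 139/229 → 1
L = 22/229 + 45/229 + 62/229 + 77/229 + 90/229 + 139/229 + 1 = 664/229 ≈ 2.900 bits/symbol.

2.900 bits/symbol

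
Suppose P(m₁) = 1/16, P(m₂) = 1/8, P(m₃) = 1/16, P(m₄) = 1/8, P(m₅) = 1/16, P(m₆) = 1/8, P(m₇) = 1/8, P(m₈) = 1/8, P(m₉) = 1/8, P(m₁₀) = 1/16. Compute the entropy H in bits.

3.25 bits

Each probability is a power of 1/2, so log₂(1/p) is an integer.
H = Σ p·log₂(1/p) = 1/16·4 + 1/8·3 + 1/16·4 + 1/8·3 + 1/16·4 + 1/8·3 + 1/8·3 + 1/8·3 + 1/8·3 + 1/16·4 = 3.25 bits.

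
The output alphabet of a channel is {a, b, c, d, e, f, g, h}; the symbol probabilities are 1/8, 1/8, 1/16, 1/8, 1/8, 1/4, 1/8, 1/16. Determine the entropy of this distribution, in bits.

Each probability is a power of 1/2, so log₂(1/p) is an integer.
H = Σ p·log₂(1/p) = 1/8·3 + 1/8·3 + 1/16·4 + 1/8·3 + 1/8·3 + 1/4·2 + 1/8·3 + 1/16·4 = 2.875 bits.

2.875 bits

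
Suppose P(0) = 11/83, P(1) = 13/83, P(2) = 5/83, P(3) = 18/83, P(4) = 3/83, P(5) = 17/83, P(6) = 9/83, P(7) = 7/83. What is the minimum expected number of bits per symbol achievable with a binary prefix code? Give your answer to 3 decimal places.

Repeatedly combine the two least-probable nodes; the expected code length is the sum of the merged weights.
merge 3/83 + 5/83 → 8/83
merge 7/83 + 8/83 → 15/83
merge 9/83 + 11/83 → 20/83
merge 13/83 + 15/83 → 28/83
merge 17/83 + 18/83 → 35/83
merge 20/83 + 28/83 → 48/83
merge 35/83 + 48/83 → 1
L = 8/83 + 15/83 + 20/83 + 28/83 + 35/83 + 48/83 + 1 = 237/83 ≈ 2.855 bits/symbol.

2.855 bits/symbol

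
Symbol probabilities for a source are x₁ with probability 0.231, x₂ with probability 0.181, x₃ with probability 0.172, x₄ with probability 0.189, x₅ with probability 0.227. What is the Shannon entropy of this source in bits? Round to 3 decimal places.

H = −Σ pᵢ log₂ pᵢ.
−0.231·log₂(0.231) = 0.4883
−0.181·log₂(0.181) = 0.4463
−0.172·log₂(0.172) = 0.4368
−0.189·log₂(0.189) = 0.4543
−0.227·log₂(0.227) = 0.4856
Sum ≈ 2.3114 → 2.311 bits.

2.311 bits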